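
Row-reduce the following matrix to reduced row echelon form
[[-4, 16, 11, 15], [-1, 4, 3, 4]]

Multiply r1 by -1/4.
  [  1  -4  -11/4  -15/4 ]
  [ -1   4      3      4 ]
Add r1 to r2.
  [ 1  -4  -11/4  -15/4 ]
  [ 0   0    1/4    1/4 ]
Multiply r2 by 4.
  [ 1  -4  -11/4  -15/4 ]
  [ 0   0      1      1 ]
Add 11/4 times r2 to r1.
  [ 1  -4  0  -1 ]
  [ 0   0  1   1 ]

[[1, -4, 0, -1], [0, 0, 1, 1]]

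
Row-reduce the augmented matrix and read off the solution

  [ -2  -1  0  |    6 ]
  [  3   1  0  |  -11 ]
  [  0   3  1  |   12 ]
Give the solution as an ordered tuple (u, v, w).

ρ1 ← -1/2·ρ1
  [ 1  1/2  0  |   -3 ]
  [ 3    1  0  |  -11 ]
  [ 0    3  1  |   12 ]
ρ2 ← ρ2 − 3·ρ1
  [ 1   1/2  0  |  -3 ]
  [ 0  -1/2  0  |  -2 ]
  [ 0     3  1  |  12 ]
ρ2 ← -2·ρ2
  [ 1  1/2  0  |  -3 ]
  [ 0    1  0  |   4 ]
  [ 0    3  1  |  12 ]
ρ3 ← ρ3 − 3·ρ2
  [ 1  1/2  0  |  -3 ]
  [ 0    1  0  |   4 ]
  [ 0    0  1  |   0 ]
ρ1 ← ρ1 − 1/2·ρ2
  [ 1  0  0  |  -5 ]
  [ 0  1  0  |   4 ]
  [ 0  0  1  |   0 ]
Reading off the last column: u = -5, v = 4, w = 0.

(-5, 4, 0)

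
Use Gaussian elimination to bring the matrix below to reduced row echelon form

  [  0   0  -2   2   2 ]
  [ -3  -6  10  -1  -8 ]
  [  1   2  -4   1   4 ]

ρ1 <-> ρ2
  [ -3  -6  10  -1  -8 ]
  [  0   0  -2   2   2 ]
  [  1   2  -4   1   4 ]
ρ1 := -1/3·ρ1
  [ 1  2  -10/3  1/3  8/3 ]
  [ 0  0     -2    2    2 ]
  [ 1  2     -4    1    4 ]
ρ3 := ρ3 − ρ1
  [ 1  2  -10/3  1/3  8/3 ]
  [ 0  0     -2    2    2 ]
  [ 0  0   -2/3  2/3  4/3 ]
ρ2 := -1/2·ρ2
  [ 1  2  -10/3  1/3  8/3 ]
  [ 0  0      1   -1   -1 ]
  [ 0  0   -2/3  2/3  4/3 ]
ρ3 := ρ3 + 2/3·ρ2
  [ 1  2  -10/3  1/3  8/3 ]
  [ 0  0      1   -1   -1 ]
  [ 0  0      0    0  2/3 ]
ρ3 := 3/2·ρ3
  [ 1  2  -10/3  1/3  8/3 ]
  [ 0  0      1   -1   -1 ]
  [ 0  0      0    0    1 ]
ρ2 := ρ2 + ρ3
  [ 1  2  -10/3  1/3  8/3 ]
  [ 0  0      1   -1    0 ]
  [ 0  0      0    0    1 ]
ρ1 := ρ1 − 8/3·ρ3
  [ 1  2  -10/3  1/3  0 ]
  [ 0  0      1   -1  0 ]
  [ 0  0      0    0  1 ]
ρ1 := ρ1 + 10/3·ρ2
  [ 1  2  0  -3  0 ]
  [ 0  0  1  -1  0 ]
  [ 0  0  0   0  1 ]

[[1, 2, 0, -3, 0], [0, 0, 1, -1, 0], [0, 0, 0, 0, 1]]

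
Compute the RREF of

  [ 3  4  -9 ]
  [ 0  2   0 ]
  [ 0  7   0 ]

Multiply r1 by 1/3.
  [ 1  4/3  -3 ]
  [ 0    2   0 ]
  [ 0    7   0 ]
Multiply r2 by 1/2.
  [ 1  4/3  -3 ]
  [ 0    1   0 ]
  [ 0    7   0 ]
Subtract 7 times r2 from r3.
  [ 1  4/3  -3 ]
  [ 0    1   0 ]
  [ 0    0   0 ]
Subtract 4/3 times r2 from r1.
  [ 1  0  -3 ]
  [ 0  1   0 ]
  [ 0  0   0 ]

[[1, 0, -3], [0, 1, 0], [0, 0, 0]]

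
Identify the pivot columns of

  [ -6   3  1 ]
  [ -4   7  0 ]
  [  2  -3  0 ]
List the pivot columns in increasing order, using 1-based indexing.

1, 2, 3

R1 -> -1/6·R1
  [  1  -1/2  -1/6 ]
  [ -4     7     0 ]
  [  2    -3     0 ]
R2 -> R2 + 4·R1
  [ 1  -1/2  -1/6 ]
  [ 0     5  -2/3 ]
  [ 2    -3     0 ]
R3 -> R3 − 2·R1
  [ 1  -1/2  -1/6 ]
  [ 0     5  -2/3 ]
  [ 0    -2   1/3 ]
R2 -> 1/5·R2
  [ 1  -1/2   -1/6 ]
  [ 0     1  -2/15 ]
  [ 0    -2    1/3 ]
R3 -> R3 + 2·R2
  [ 1  -1/2   -1/6 ]
  [ 0     1  -2/15 ]
  [ 0     0   1/15 ]
R3 -> 15·R3
  [ 1  -1/2   -1/6 ]
  [ 0     1  -2/15 ]
  [ 0     0      1 ]
R2 -> R2 + 2/15·R3
  [ 1  -1/2  -1/6 ]
  [ 0     1     0 ]
  [ 0     0     1 ]
R1 -> R1 + 1/6·R3
  [ 1  -1/2  0 ]
  [ 0     1  0 ]
  [ 0     0  1 ]
R1 -> R1 + 1/2·R2
  [ 1  0  0 ]
  [ 0  1  0 ]
  [ 0  0  1 ]
Pivot columns are the columns containing a leading 1.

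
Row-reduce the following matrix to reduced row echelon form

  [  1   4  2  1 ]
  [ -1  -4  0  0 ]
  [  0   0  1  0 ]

[[1, 4, 0, 0], [0, 0, 1, 0], [0, 0, 0, 1]]

r2 ← r2 + r1
  [ 1  4  2  1 ]
  [ 0  0  2  1 ]
  [ 0  0  1  0 ]
r2 ← 1/2·r2
  [ 1  4  2    1 ]
  [ 0  0  1  1/2 ]
  [ 0  0  1    0 ]
r3 ← r3 − r2
  [ 1  4  2     1 ]
  [ 0  0  1   1/2 ]
  [ 0  0  0  -1/2 ]
r3 ← -2·r3
  [ 1  4  2    1 ]
  [ 0  0  1  1/2 ]
  [ 0  0  0    1 ]
r2 ← r2 − 1/2·r3
  [ 1  4  2  1 ]
  [ 0  0  1  0 ]
  [ 0  0  0  1 ]
r1 ← r1 − r3
  [ 1  4  2  0 ]
  [ 0  0  1  0 ]
  [ 0  0  0  1 ]
r1 ← r1 − 2·r2
  [ 1  4  0  0 ]
  [ 0  0  1  0 ]
  [ 0  0  0  1 ]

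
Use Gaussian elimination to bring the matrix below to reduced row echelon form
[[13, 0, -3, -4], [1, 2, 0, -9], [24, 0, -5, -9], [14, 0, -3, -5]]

[[1, 0, 0, -1], [0, 1, 0, -4], [0, 0, 1, -3], [0, 0, 0, 0]]

Multiply R1 by 1/13.
Subtract R1 from R2.
Subtract 24 times R1 from R3.
Subtract 14 times R1 from R4.
Multiply R2 by 1/2.
Multiply R3 by 13/7.
Subtract 3/13 times R3 from R4.
Subtract 3/26 times R3 from R2.
Add 3/13 times R3 to R1.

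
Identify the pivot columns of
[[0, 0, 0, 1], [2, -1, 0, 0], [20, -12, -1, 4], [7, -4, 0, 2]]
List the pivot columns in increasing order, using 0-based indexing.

R1 <=> R2
  [  2   -1   0  0 ]
  [  0    0   0  1 ]
  [ 20  -12  -1  4 ]
  [  7   -4   0  2 ]
R1 := 1/2·R1
  [  1  -1/2   0  0 ]
  [  0     0   0  1 ]
  [ 20   -12  -1  4 ]
  [  7    -4   0  2 ]
R3 := R3 − 20·R1
  [ 1  -1/2   0  0 ]
  [ 0     0   0  1 ]
  [ 0    -2  -1  4 ]
  [ 7    -4   0  2 ]
R4 := R4 − 7·R1
  [ 1  -1/2   0  0 ]
  [ 0     0   0  1 ]
  [ 0    -2  -1  4 ]
  [ 0  -1/2   0  2 ]
R2 <=> R3
  [ 1  -1/2   0  0 ]
  [ 0    -2  -1  4 ]
  [ 0     0   0  1 ]
  [ 0  -1/2   0  2 ]
R2 := -1/2·R2
  [ 1  -1/2    0   0 ]
  [ 0     1  1/2  -2 ]
  [ 0     0    0   1 ]
  [ 0  -1/2    0   2 ]
R4 := R4 + 1/2·R2
  [ 1  -1/2    0   0 ]
  [ 0     1  1/2  -2 ]
  [ 0     0    0   1 ]
  [ 0     0  1/4   1 ]
R3 <=> R4
  [ 1  -1/2    0   0 ]
  [ 0     1  1/2  -2 ]
  [ 0     0  1/4   1 ]
  [ 0     0    0   1 ]
R3 := 4·R3
  [ 1  -1/2    0   0 ]
  [ 0     1  1/2  -2 ]
  [ 0     0    1   4 ]
  [ 0     0    0   1 ]
R3 := R3 − 4·R4
  [ 1  -1/2    0   0 ]
  [ 0     1  1/2  -2 ]
  [ 0     0    1   0 ]
  [ 0     0    0   1 ]
R2 := R2 + 2·R4
  [ 1  -1/2    0  0 ]
  [ 0     1  1/2  0 ]
  [ 0     0    1  0 ]
  [ 0     0    0  1 ]
R2 := R2 − 1/2·R3
  [ 1  -1/2  0  0 ]
  [ 0     1  0  0 ]
  [ 0     0  1  0 ]
  [ 0     0  0  1 ]
R1 := R1 + 1/2·R2
  [ 1  0  0  0 ]
  [ 0  1  0  0 ]
  [ 0  0  1  0 ]
  [ 0  0  0  1 ]
Pivot columns are the columns containing a leading 1.

0, 1, 2, 3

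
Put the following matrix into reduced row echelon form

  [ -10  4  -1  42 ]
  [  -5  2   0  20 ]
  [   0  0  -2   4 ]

ρ1 -> -1/10·ρ1
ρ2 -> ρ2 + 5·ρ1
ρ2 -> 2·ρ2
ρ3 -> ρ3 + 2·ρ2
ρ1 -> ρ1 − 1/10·ρ2

[[1, -2/5, 0, -4], [0, 0, 1, -2], [0, 0, 0, 0]]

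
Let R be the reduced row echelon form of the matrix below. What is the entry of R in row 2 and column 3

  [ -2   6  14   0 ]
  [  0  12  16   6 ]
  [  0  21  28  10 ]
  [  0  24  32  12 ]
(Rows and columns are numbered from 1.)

Multiply r1 by -1/2.
  [ 1  -3  -7   0 ]
  [ 0  12  16   6 ]
  [ 0  21  28  10 ]
  [ 0  24  32  12 ]
Multiply r2 by 1/12.
  [ 1  -3   -7    0 ]
  [ 0   1  4/3  1/2 ]
  [ 0  21   28   10 ]
  [ 0  24   32   12 ]
Subtract 21 times r2 from r3.
  [ 1  -3   -7     0 ]
  [ 0   1  4/3   1/2 ]
  [ 0   0    0  -1/2 ]
  [ 0  24   32    12 ]
Subtract 24 times r2 from r4.
  [ 1  -3   -7     0 ]
  [ 0   1  4/3   1/2 ]
  [ 0   0    0  -1/2 ]
  [ 0   0    0     0 ]
Multiply r3 by -2.
  [ 1  -3   -7    0 ]
  [ 0   1  4/3  1/2 ]
  [ 0   0    0    1 ]
  [ 0   0    0    0 ]
Subtract 1/2 times r3 from r2.
  [ 1  -3   -7  0 ]
  [ 0   1  4/3  0 ]
  [ 0   0    0  1 ]
  [ 0   0    0  0 ]
Add 3 times r2 to r1.
  [ 1  0   -3  0 ]
  [ 0  1  4/3  0 ]
  [ 0  0    0  1 ]
  [ 0  0    0  0 ]

4/3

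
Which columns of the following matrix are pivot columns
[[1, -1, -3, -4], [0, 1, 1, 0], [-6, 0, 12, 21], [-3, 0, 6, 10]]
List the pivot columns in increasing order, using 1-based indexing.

1, 2, 4

r3 → r3 + 6·r1
  [  1  -1  -3  -4 ]
  [  0   1   1   0 ]
  [  0  -6  -6  -3 ]
  [ -3   0   6  10 ]
r4 → r4 + 3·r1
  [ 1  -1  -3  -4 ]
  [ 0   1   1   0 ]
  [ 0  -6  -6  -3 ]
  [ 0  -3  -3  -2 ]
r3 → r3 + 6·r2
  [ 1  -1  -3  -4 ]
  [ 0   1   1   0 ]
  [ 0   0   0  -3 ]
  [ 0  -3  -3  -2 ]
r4 → r4 + 3·r2
  [ 1  -1  -3  -4 ]
  [ 0   1   1   0 ]
  [ 0   0   0  -3 ]
  [ 0   0   0  -2 ]
r3 → -1/3·r3
  [ 1  -1  -3  -4 ]
  [ 0   1   1   0 ]
  [ 0   0   0   1 ]
  [ 0   0   0  -2 ]
r4 → r4 + 2·r3
  [ 1  -1  -3  -4 ]
  [ 0   1   1   0 ]
  [ 0   0   0   1 ]
  [ 0   0   0   0 ]
r1 → r1 + 4·r3
  [ 1  -1  -3  0 ]
  [ 0   1   1  0 ]
  [ 0   0   0  1 ]
  [ 0   0   0  0 ]
r1 → r1 + r2
  [ 1  0  -2  0 ]
  [ 0  1   1  0 ]
  [ 0  0   0  1 ]
  [ 0  0   0  0 ]
Pivot columns are the columns containing a leading 1.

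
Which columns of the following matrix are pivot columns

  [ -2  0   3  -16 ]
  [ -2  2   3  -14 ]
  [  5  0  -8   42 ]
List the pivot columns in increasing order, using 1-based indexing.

1, 2, 3

r1 := -1/2·r1
  [  1  0  -3/2    8 ]
  [ -2  2     3  -14 ]
  [  5  0    -8   42 ]
r2 := r2 + 2·r1
  [ 1  0  -3/2   8 ]
  [ 0  2     0   2 ]
  [ 5  0    -8  42 ]
r3 := r3 − 5·r1
  [ 1  0  -3/2  8 ]
  [ 0  2     0  2 ]
  [ 0  0  -1/2  2 ]
r2 := 1/2·r2
  [ 1  0  -3/2  8 ]
  [ 0  1     0  1 ]
  [ 0  0  -1/2  2 ]
r3 := -2·r3
  [ 1  0  -3/2   8 ]
  [ 0  1     0   1 ]
  [ 0  0     1  -4 ]
r1 := r1 + 3/2·r3
  [ 1  0  0   2 ]
  [ 0  1  0   1 ]
  [ 0  0  1  -4 ]
Pivot columns are the columns containing a leading 1.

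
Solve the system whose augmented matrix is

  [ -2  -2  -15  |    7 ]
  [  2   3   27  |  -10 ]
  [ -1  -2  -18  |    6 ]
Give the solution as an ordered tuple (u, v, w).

r1 ← -1/2·r1
r2 ← r2 − 2·r1
r3 ← r3 + r1
r3 ← r3 + r2
r3 ← 2/3·r3
r2 ← r2 − 12·r3
r1 ← r1 − 15/2·r3
r1 ← r1 − r2
Reading off the last column: u = -2, v = 1, w = -1/3.

(-2, 1, -1/3)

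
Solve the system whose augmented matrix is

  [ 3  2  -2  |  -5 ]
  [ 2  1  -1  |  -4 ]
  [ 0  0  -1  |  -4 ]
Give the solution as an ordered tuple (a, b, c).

(-3, 6, 4)

ρ1 ← 1/3·ρ1
  [ 1  2/3  -2/3  |  -5/3 ]
  [ 2    1    -1  |    -4 ]
  [ 0    0    -1  |    -4 ]
ρ2 ← ρ2 − 2·ρ1
  [ 1   2/3  -2/3  |  -5/3 ]
  [ 0  -1/3   1/3  |  -2/3 ]
  [ 0     0    -1  |    -4 ]
ρ2 ← -3·ρ2
  [ 1  2/3  -2/3  |  -5/3 ]
  [ 0    1    -1  |     2 ]
  [ 0    0    -1  |    -4 ]
ρ3 ← -1·ρ3
  [ 1  2/3  -2/3  |  -5/3 ]
  [ 0    1    -1  |     2 ]
  [ 0    0     1  |     4 ]
ρ2 ← ρ2 + ρ3
  [ 1  2/3  -2/3  |  -5/3 ]
  [ 0    1     0  |     6 ]
  [ 0    0     1  |     4 ]
ρ1 ← ρ1 + 2/3·ρ3
  [ 1  2/3  0  |  1 ]
  [ 0    1  0  |  6 ]
  [ 0    0  1  |  4 ]
ρ1 ← ρ1 − 2/3·ρ2
  [ 1  0  0  |  -3 ]
  [ 0  1  0  |   6 ]
  [ 0  0  1  |   4 ]
Reading off the last column: a = -3, b = 6, c = 4.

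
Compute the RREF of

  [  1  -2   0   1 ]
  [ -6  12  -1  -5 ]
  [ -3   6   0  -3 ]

Add 6 times R1 to R2.
  [  1  -2   0   1 ]
  [  0   0  -1   1 ]
  [ -3   6   0  -3 ]
Add 3 times R1 to R3.
  [ 1  -2   0  1 ]
  [ 0   0  -1  1 ]
  [ 0   0   0  0 ]
Multiply R2 by -1.
  [ 1  -2  0   1 ]
  [ 0   0  1  -1 ]
  [ 0   0  0   0 ]

[[1, -2, 0, 1], [0, 0, 1, -1], [0, 0, 0, 0]]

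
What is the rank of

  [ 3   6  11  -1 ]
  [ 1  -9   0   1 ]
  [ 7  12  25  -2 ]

rank = 3

Multiply R1 by 1/3.
  [ 1   2  11/3  -1/3 ]
  [ 1  -9     0     1 ]
  [ 7  12    25    -2 ]
Subtract R1 from R2.
  [ 1    2   11/3  -1/3 ]
  [ 0  -11  -11/3   4/3 ]
  [ 7   12     25    -2 ]
Subtract 7 times R1 from R3.
  [ 1    2   11/3  -1/3 ]
  [ 0  -11  -11/3   4/3 ]
  [ 0   -2   -2/3   1/3 ]
Multiply R2 by -1/11.
  [ 1   2  11/3   -1/3 ]
  [ 0   1   1/3  -4/33 ]
  [ 0  -2  -2/3    1/3 ]
Add 2 times R2 to R3.
  [ 1  2  11/3   -1/3 ]
  [ 0  1   1/3  -4/33 ]
  [ 0  0     0   1/11 ]
Multiply R3 by 11.
  [ 1  2  11/3   -1/3 ]
  [ 0  1   1/3  -4/33 ]
  [ 0  0     0      1 ]
Add 4/33 times R3 to R2.
  [ 1  2  11/3  -1/3 ]
  [ 0  1   1/3     0 ]
  [ 0  0     0     1 ]
Add 1/3 times R3 to R1.
  [ 1  2  11/3  0 ]
  [ 0  1   1/3  0 ]
  [ 0  0     0  1 ]
Subtract 2 times R2 from R1.
  [ 1  0    3  0 ]
  [ 0  1  1/3  0 ]
  [ 0  0    0  1 ]
The reduced form has 3 nonzero rows.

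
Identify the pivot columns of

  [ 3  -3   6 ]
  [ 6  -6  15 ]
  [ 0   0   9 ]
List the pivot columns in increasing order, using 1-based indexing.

1, 3

R1 ← 1/3·R1
  [ 1  -1   2 ]
  [ 6  -6  15 ]
  [ 0   0   9 ]
R2 ← R2 − 6·R1
  [ 1  -1  2 ]
  [ 0   0  3 ]
  [ 0   0  9 ]
R2 ← 1/3·R2
  [ 1  -1  2 ]
  [ 0   0  1 ]
  [ 0   0  9 ]
R3 ← R3 − 9·R2
  [ 1  -1  2 ]
  [ 0   0  1 ]
  [ 0   0  0 ]
R1 ← R1 − 2·R2
  [ 1  -1  0 ]
  [ 0   0  1 ]
  [ 0   0  0 ]
Pivot columns are the columns containing a leading 1.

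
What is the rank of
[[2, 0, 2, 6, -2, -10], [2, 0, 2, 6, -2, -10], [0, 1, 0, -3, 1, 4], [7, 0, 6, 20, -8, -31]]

r1 := 1/2·r1
  [ 1  0  1   3  -1   -5 ]
  [ 2  0  2   6  -2  -10 ]
  [ 0  1  0  -3   1    4 ]
  [ 7  0  6  20  -8  -31 ]
r2 := r2 − 2·r1
  [ 1  0  1   3  -1   -5 ]
  [ 0  0  0   0   0    0 ]
  [ 0  1  0  -3   1    4 ]
  [ 7  0  6  20  -8  -31 ]
r4 := r4 − 7·r1
  [ 1  0   1   3  -1  -5 ]
  [ 0  0   0   0   0   0 ]
  [ 0  1   0  -3   1   4 ]
  [ 0  0  -1  -1  -1   4 ]
r2 <=> r3
  [ 1  0   1   3  -1  -5 ]
  [ 0  1   0  -3   1   4 ]
  [ 0  0   0   0   0   0 ]
  [ 0  0  -1  -1  -1   4 ]
r3 <=> r4
  [ 1  0   1   3  -1  -5 ]
  [ 0  1   0  -3   1   4 ]
  [ 0  0  -1  -1  -1   4 ]
  [ 0  0   0   0   0   0 ]
r3 := -1·r3
  [ 1  0  1   3  -1  -5 ]
  [ 0  1  0  -3   1   4 ]
  [ 0  0  1   1   1  -4 ]
  [ 0  0  0   0   0   0 ]
r1 := r1 − r3
  [ 1  0  0   2  -2  -1 ]
  [ 0  1  0  -3   1   4 ]
  [ 0  0  1   1   1  -4 ]
  [ 0  0  0   0   0   0 ]
The reduced form has 3 nonzero rows.

rank = 3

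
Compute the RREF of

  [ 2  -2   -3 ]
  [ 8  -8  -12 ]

[[1, -1, -3/2], [0, 0, 0]]

R1 → 1/2·R1
R2 → R2 − 8·R1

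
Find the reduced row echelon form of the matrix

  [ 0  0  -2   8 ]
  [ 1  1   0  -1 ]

[[1, 1, 0, -1], [0, 0, 1, -4]]

R1 <-> R2
R2 := -1/2·R2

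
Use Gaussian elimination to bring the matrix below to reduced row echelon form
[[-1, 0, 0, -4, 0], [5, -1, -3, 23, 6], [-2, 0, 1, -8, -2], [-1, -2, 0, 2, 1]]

[[1, 0, 0, 4, 0], [0, 1, 0, -3, 0], [0, 0, 1, 0, 0], [0, 0, 0, 0, 1]]

R1 -> -1·R1
R2 -> R2 − 5·R1
R3 -> R3 + 2·R1
R4 -> R4 + R1
R2 -> -1·R2
R4 -> R4 + 2·R2
R4 -> R4 − 6·R3
R3 -> R3 + 2·R4
R2 -> R2 + 6·R4
R2 -> R2 − 3·R3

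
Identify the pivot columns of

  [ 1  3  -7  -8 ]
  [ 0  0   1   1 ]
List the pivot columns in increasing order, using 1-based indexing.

ρ1 := ρ1 + 7·ρ2
  [ 1  3  0  -1 ]
  [ 0  0  1   1 ]
Pivot columns are the columns containing a leading 1.

1, 3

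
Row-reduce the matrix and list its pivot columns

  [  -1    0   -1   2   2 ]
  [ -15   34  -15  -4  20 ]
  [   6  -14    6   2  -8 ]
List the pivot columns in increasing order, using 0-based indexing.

Multiply ρ1 by -1.
  [   1    0    1  -2  -2 ]
  [ -15   34  -15  -4  20 ]
  [   6  -14    6   2  -8 ]
Add 15 times ρ1 to ρ2.
  [ 1    0  1   -2   -2 ]
  [ 0   34  0  -34  -10 ]
  [ 6  -14  6    2   -8 ]
Subtract 6 times ρ1 from ρ3.
  [ 1    0  1   -2   -2 ]
  [ 0   34  0  -34  -10 ]
  [ 0  -14  0   14    4 ]
Multiply ρ2 by 1/34.
  [ 1    0  1  -2     -2 ]
  [ 0    1  0  -1  -5/17 ]
  [ 0  -14  0  14      4 ]
Add 14 times ρ2 to ρ3.
  [ 1  0  1  -2     -2 ]
  [ 0  1  0  -1  -5/17 ]
  [ 0  0  0   0  -2/17 ]
Multiply ρ3 by -17/2.
  [ 1  0  1  -2     -2 ]
  [ 0  1  0  -1  -5/17 ]
  [ 0  0  0   0      1 ]
Add 5/17 times ρ3 to ρ2.
  [ 1  0  1  -2  -2 ]
  [ 0  1  0  -1   0 ]
  [ 0  0  0   0   1 ]
Add 2 times ρ3 to ρ1.
  [ 1  0  1  -2  0 ]
  [ 0  1  0  -1  0 ]
  [ 0  0  0   0  1 ]
Pivot columns are the columns containing a leading 1.

0, 1, 4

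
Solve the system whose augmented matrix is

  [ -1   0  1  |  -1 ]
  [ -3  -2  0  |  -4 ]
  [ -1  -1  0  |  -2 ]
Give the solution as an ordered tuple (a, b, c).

Multiply ρ1 by -1.
Add 3 times ρ1 to ρ2.
Add ρ1 to ρ3.
Multiply ρ2 by -1/2.
Add ρ2 to ρ3.
Multiply ρ3 by 2.
Subtract 3/2 times ρ3 from ρ2.
Add ρ3 to ρ1.
Reading off the last column: a = 0, b = 2, c = -1.

(0, 2, -1)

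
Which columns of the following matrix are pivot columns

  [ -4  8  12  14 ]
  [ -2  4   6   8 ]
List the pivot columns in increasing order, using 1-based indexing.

R1 := -1/4·R1
  [  1  -2  -3  -7/2 ]
  [ -2   4   6     8 ]
R2 := R2 + 2·R1
  [ 1  -2  -3  -7/2 ]
  [ 0   0   0     1 ]
R1 := R1 + 7/2·R2
  [ 1  -2  -3  0 ]
  [ 0   0   0  1 ]
Pivot columns are the columns containing a leading 1.

1, 4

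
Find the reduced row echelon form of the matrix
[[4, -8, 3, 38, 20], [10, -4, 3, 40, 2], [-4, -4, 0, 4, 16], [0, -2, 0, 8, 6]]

r1 := 1/4·r1
  [  1  -2  3/4  19/2   5 ]
  [ 10  -4    3    40   2 ]
  [ -4  -4    0     4  16 ]
  [  0  -2    0     8   6 ]
r2 := r2 − 10·r1
  [  1  -2   3/4  19/2    5 ]
  [  0  16  -9/2   -55  -48 ]
  [ -4  -4     0     4   16 ]
  [  0  -2     0     8    6 ]
r3 := r3 + 4·r1
  [ 1   -2   3/4  19/2    5 ]
  [ 0   16  -9/2   -55  -48 ]
  [ 0  -12     3    42   36 ]
  [ 0   -2     0     8    6 ]
r2 := 1/16·r2
  [ 1   -2    3/4    19/2   5 ]
  [ 0    1  -9/32  -55/16  -3 ]
  [ 0  -12      3      42  36 ]
  [ 0   -2      0       8   6 ]
r3 := r3 + 12·r2
  [ 1  -2    3/4    19/2   5 ]
  [ 0   1  -9/32  -55/16  -3 ]
  [ 0   0   -3/8     3/4   0 ]
  [ 0  -2      0       8   6 ]
r4 := r4 + 2·r2
  [ 1  -2    3/4    19/2   5 ]
  [ 0   1  -9/32  -55/16  -3 ]
  [ 0   0   -3/8     3/4   0 ]
  [ 0   0  -9/16     9/8   0 ]
r3 := -8/3·r3
  [ 1  -2    3/4    19/2   5 ]
  [ 0   1  -9/32  -55/16  -3 ]
  [ 0   0      1      -2   0 ]
  [ 0   0  -9/16     9/8   0 ]
r4 := r4 + 9/16·r3
  [ 1  -2    3/4    19/2   5 ]
  [ 0   1  -9/32  -55/16  -3 ]
  [ 0   0      1      -2   0 ]
  [ 0   0      0       0   0 ]
r2 := r2 + 9/32·r3
  [ 1  -2  3/4  19/2   5 ]
  [ 0   1    0    -4  -3 ]
  [ 0   0    1    -2   0 ]
  [ 0   0    0     0   0 ]
r1 := r1 − 3/4·r3
  [ 1  -2  0  11   5 ]
  [ 0   1  0  -4  -3 ]
  [ 0   0  1  -2   0 ]
  [ 0   0  0   0   0 ]
r1 := r1 + 2·r2
  [ 1  0  0   3  -1 ]
  [ 0  1  0  -4  -3 ]
  [ 0  0  1  -2   0 ]
  [ 0  0  0   0   0 ]

[[1, 0, 0, 3, -1], [0, 1, 0, -4, -3], [0, 0, 1, -2, 0], [0, 0, 0, 0, 0]]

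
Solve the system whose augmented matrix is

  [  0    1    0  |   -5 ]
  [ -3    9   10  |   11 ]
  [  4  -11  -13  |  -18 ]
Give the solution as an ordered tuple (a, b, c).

ρ1 ↔ ρ2
  [ -3    9   10  |   11 ]
  [  0    1    0  |   -5 ]
  [  4  -11  -13  |  -18 ]
ρ1 ← -1/3·ρ1
  [ 1   -3  -10/3  |  -11/3 ]
  [ 0    1      0  |     -5 ]
  [ 4  -11    -13  |    -18 ]
ρ3 ← ρ3 − 4·ρ1
  [ 1  -3  -10/3  |  -11/3 ]
  [ 0   1      0  |     -5 ]
  [ 0   1    1/3  |  -10/3 ]
ρ3 ← ρ3 − ρ2
  [ 1  -3  -10/3  |  -11/3 ]
  [ 0   1      0  |     -5 ]
  [ 0   0    1/3  |    5/3 ]
ρ3 ← 3·ρ3
  [ 1  -3  -10/3  |  -11/3 ]
  [ 0   1      0  |     -5 ]
  [ 0   0      1  |      5 ]
ρ1 ← ρ1 + 10/3·ρ3
  [ 1  -3  0  |  13 ]
  [ 0   1  0  |  -5 ]
  [ 0   0  1  |   5 ]
ρ1 ← ρ1 + 3·ρ2
  [ 1  0  0  |  -2 ]
  [ 0  1  0  |  -5 ]
  [ 0  0  1  |   5 ]
Reading off the last column: a = -2, b = -5, c = 5.

(-2, -5, 5)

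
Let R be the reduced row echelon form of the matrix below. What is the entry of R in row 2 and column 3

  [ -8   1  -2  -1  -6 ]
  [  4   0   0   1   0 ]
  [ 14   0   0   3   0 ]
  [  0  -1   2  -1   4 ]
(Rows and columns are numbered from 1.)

-2

Multiply ρ1 by -1/8.
  [  1  -1/8  1/4  1/8  3/4 ]
  [  4     0    0    1    0 ]
  [ 14     0    0    3    0 ]
  [  0    -1    2   -1    4 ]
Subtract 4 times ρ1 from ρ2.
  [  1  -1/8  1/4  1/8  3/4 ]
  [  0   1/2   -1  1/2   -3 ]
  [ 14     0    0    3    0 ]
  [  0    -1    2   -1    4 ]
Subtract 14 times ρ1 from ρ3.
  [ 1  -1/8   1/4  1/8    3/4 ]
  [ 0   1/2    -1  1/2     -3 ]
  [ 0   7/4  -7/2  5/4  -21/2 ]
  [ 0    -1     2   -1      4 ]
Multiply ρ2 by 2.
  [ 1  -1/8   1/4  1/8    3/4 ]
  [ 0     1    -2    1     -6 ]
  [ 0   7/4  -7/2  5/4  -21/2 ]
  [ 0    -1     2   -1      4 ]
Subtract 7/4 times ρ2 from ρ3.
  [ 1  -1/8  1/4   1/8  3/4 ]
  [ 0     1   -2     1   -6 ]
  [ 0     0    0  -1/2    0 ]
  [ 0    -1    2    -1    4 ]
Add ρ2 to ρ4.
  [ 1  -1/8  1/4   1/8  3/4 ]
  [ 0     1   -2     1   -6 ]
  [ 0     0    0  -1/2    0 ]
  [ 0     0    0     0   -2 ]
Multiply ρ3 by -2.
  [ 1  -1/8  1/4  1/8  3/4 ]
  [ 0     1   -2    1   -6 ]
  [ 0     0    0    1    0 ]
  [ 0     0    0    0   -2 ]
Multiply ρ4 by -1/2.
  [ 1  -1/8  1/4  1/8  3/4 ]
  [ 0     1   -2    1   -6 ]
  [ 0     0    0    1    0 ]
  [ 0     0    0    0    1 ]
Add 6 times ρ4 to ρ2.
  [ 1  -1/8  1/4  1/8  3/4 ]
  [ 0     1   -2    1    0 ]
  [ 0     0    0    1    0 ]
  [ 0     0    0    0    1 ]
Subtract 3/4 times ρ4 from ρ1.
  [ 1  -1/8  1/4  1/8  0 ]
  [ 0     1   -2    1  0 ]
  [ 0     0    0    1  0 ]
  [ 0     0    0    0  1 ]
Subtract ρ3 from ρ2.
  [ 1  -1/8  1/4  1/8  0 ]
  [ 0     1   -2    0  0 ]
  [ 0     0    0    1  0 ]
  [ 0     0    0    0  1 ]
Subtract 1/8 times ρ3 from ρ1.
  [ 1  -1/8  1/4  0  0 ]
  [ 0     1   -2  0  0 ]
  [ 0     0    0  1  0 ]
  [ 0     0    0  0  1 ]
Add 1/8 times ρ2 to ρ1.
  [ 1  0   0  0  0 ]
  [ 0  1  -2  0  0 ]
  [ 0  0   0  1  0 ]
  [ 0  0   0  0  1 ]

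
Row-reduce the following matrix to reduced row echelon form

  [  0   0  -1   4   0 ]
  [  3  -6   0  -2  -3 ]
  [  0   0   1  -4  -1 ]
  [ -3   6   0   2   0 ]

[[1, -2, 0, -2/3, 0], [0, 0, 1, -4, 0], [0, 0, 0, 0, 1], [0, 0, 0, 0, 0]]

Swap R1 and R2.
Multiply R1 by 1/3.
Add 3 times R1 to R4.
Multiply R2 by -1.
Subtract R2 from R3.
Multiply R3 by -1.
Add 3 times R3 to R4.
Add R3 to R1.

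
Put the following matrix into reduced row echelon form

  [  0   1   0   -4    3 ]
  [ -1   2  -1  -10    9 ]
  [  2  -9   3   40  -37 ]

R1 ↔ R2
  [ -1   2  -1  -10    9 ]
  [  0   1   0   -4    3 ]
  [  2  -9   3   40  -37 ]
R1 ← -1·R1
  [ 1  -2  1  10   -9 ]
  [ 0   1  0  -4    3 ]
  [ 2  -9  3  40  -37 ]
R3 ← R3 − 2·R1
  [ 1  -2  1  10   -9 ]
  [ 0   1  0  -4    3 ]
  [ 0  -5  1  20  -19 ]
R3 ← R3 + 5·R2
  [ 1  -2  1  10  -9 ]
  [ 0   1  0  -4   3 ]
  [ 0   0  1   0  -4 ]
R1 ← R1 − R3
  [ 1  -2  0  10  -5 ]
  [ 0   1  0  -4   3 ]
  [ 0   0  1   0  -4 ]
R1 ← R1 + 2·R2
  [ 1  0  0   2   1 ]
  [ 0  1  0  -4   3 ]
  [ 0  0  1   0  -4 ]

[[1, 0, 0, 2, 1], [0, 1, 0, -4, 3], [0, 0, 1, 0, -4]]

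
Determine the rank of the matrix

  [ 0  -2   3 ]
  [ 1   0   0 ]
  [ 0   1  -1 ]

ρ1 ↔ ρ2
  [ 1   0   0 ]
  [ 0  -2   3 ]
  [ 0   1  -1 ]
ρ2 := -1/2·ρ2
  [ 1  0     0 ]
  [ 0  1  -3/2 ]
  [ 0  1    -1 ]
ρ3 := ρ3 − ρ2
  [ 1  0     0 ]
  [ 0  1  -3/2 ]
  [ 0  0   1/2 ]
ρ3 := 2·ρ3
  [ 1  0     0 ]
  [ 0  1  -3/2 ]
  [ 0  0     1 ]
ρ2 := ρ2 + 3/2·ρ3
  [ 1  0  0 ]
  [ 0  1  0 ]
  [ 0  0  1 ]
The reduced form has 3 nonzero rows.

rank = 3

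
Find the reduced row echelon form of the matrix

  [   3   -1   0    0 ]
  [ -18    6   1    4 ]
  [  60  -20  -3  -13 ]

r1 -> 1/3·r1
  [   1  -1/3   0    0 ]
  [ -18     6   1    4 ]
  [  60   -20  -3  -13 ]
r2 -> r2 + 18·r1
  [  1  -1/3   0    0 ]
  [  0     0   1    4 ]
  [ 60   -20  -3  -13 ]
r3 -> r3 − 60·r1
  [ 1  -1/3   0    0 ]
  [ 0     0   1    4 ]
  [ 0     0  -3  -13 ]
r3 -> r3 + 3·r2
  [ 1  -1/3  0   0 ]
  [ 0     0  1   4 ]
  [ 0     0  0  -1 ]
r3 -> -1·r3
  [ 1  -1/3  0  0 ]
  [ 0     0  1  4 ]
  [ 0     0  0  1 ]
r2 -> r2 − 4·r3
  [ 1  -1/3  0  0 ]
  [ 0     0  1  0 ]
  [ 0     0  0  1 ]

[[1, -1/3, 0, 0], [0, 0, 1, 0], [0, 0, 0, 1]]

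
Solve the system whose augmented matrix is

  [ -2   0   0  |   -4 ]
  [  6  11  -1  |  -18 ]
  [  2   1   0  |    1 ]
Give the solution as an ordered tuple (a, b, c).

(2, -3, -3)

r1 -> -1/2·r1
  [ 1   0   0  |    2 ]
  [ 6  11  -1  |  -18 ]
  [ 2   1   0  |    1 ]
r2 -> r2 − 6·r1
  [ 1   0   0  |    2 ]
  [ 0  11  -1  |  -30 ]
  [ 2   1   0  |    1 ]
r3 -> r3 − 2·r1
  [ 1   0   0  |    2 ]
  [ 0  11  -1  |  -30 ]
  [ 0   1   0  |   -3 ]
r2 -> 1/11·r2
  [ 1  0      0  |       2 ]
  [ 0  1  -1/11  |  -30/11 ]
  [ 0  1      0  |      -3 ]
r3 -> r3 − r2
  [ 1  0      0  |       2 ]
  [ 0  1  -1/11  |  -30/11 ]
  [ 0  0   1/11  |   -3/11 ]
r3 -> 11·r3
  [ 1  0      0  |       2 ]
  [ 0  1  -1/11  |  -30/11 ]
  [ 0  0      1  |      -3 ]
r2 -> r2 + 1/11·r3
  [ 1  0  0  |   2 ]
  [ 0  1  0  |  -3 ]
  [ 0  0  1  |  -3 ]
Reading off the last column: a = 2, b = -3, c = -3.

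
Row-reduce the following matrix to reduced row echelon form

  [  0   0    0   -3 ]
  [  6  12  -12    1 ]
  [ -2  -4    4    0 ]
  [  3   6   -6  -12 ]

[[1, 2, -2, 0], [0, 0, 0, 1], [0, 0, 0, 0], [0, 0, 0, 0]]

Swap r1 and r2.
  [  6  12  -12    1 ]
  [  0   0    0   -3 ]
  [ -2  -4    4    0 ]
  [  3   6   -6  -12 ]
Multiply r1 by 1/6.
  [  1   2  -2  1/6 ]
  [  0   0   0   -3 ]
  [ -2  -4   4    0 ]
  [  3   6  -6  -12 ]
Add 2 times r1 to r3.
  [ 1  2  -2  1/6 ]
  [ 0  0   0   -3 ]
  [ 0  0   0  1/3 ]
  [ 3  6  -6  -12 ]
Subtract 3 times r1 from r4.
  [ 1  2  -2    1/6 ]
  [ 0  0   0     -3 ]
  [ 0  0   0    1/3 ]
  [ 0  0   0  -25/2 ]
Multiply r2 by -1/3.
  [ 1  2  -2    1/6 ]
  [ 0  0   0      1 ]
  [ 0  0   0    1/3 ]
  [ 0  0   0  -25/2 ]
Subtract 1/3 times r2 from r3.
  [ 1  2  -2    1/6 ]
  [ 0  0   0      1 ]
  [ 0  0   0      0 ]
  [ 0  0   0  -25/2 ]
Add 25/2 times r2 to r4.
  [ 1  2  -2  1/6 ]
  [ 0  0   0    1 ]
  [ 0  0   0    0 ]
  [ 0  0   0    0 ]
Subtract 1/6 times r2 from r1.
  [ 1  2  -2  0 ]
  [ 0  0   0  1 ]
  [ 0  0   0  0 ]
  [ 0  0   0  0 ]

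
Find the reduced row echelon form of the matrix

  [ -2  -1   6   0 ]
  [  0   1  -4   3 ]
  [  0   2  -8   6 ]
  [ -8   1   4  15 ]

[[1, 0, -1, -3/2], [0, 1, -4, 3], [0, 0, 0, 0], [0, 0, 0, 0]]

R1 := -1/2·R1
  [  1  1/2  -3   0 ]
  [  0    1  -4   3 ]
  [  0    2  -8   6 ]
  [ -8    1   4  15 ]
R4 := R4 + 8·R1
  [ 1  1/2   -3   0 ]
  [ 0    1   -4   3 ]
  [ 0    2   -8   6 ]
  [ 0    5  -20  15 ]
R3 := R3 − 2·R2
  [ 1  1/2   -3   0 ]
  [ 0    1   -4   3 ]
  [ 0    0    0   0 ]
  [ 0    5  -20  15 ]
R4 := R4 − 5·R2
  [ 1  1/2  -3  0 ]
  [ 0    1  -4  3 ]
  [ 0    0   0  0 ]
  [ 0    0   0  0 ]
R1 := R1 − 1/2·R2
  [ 1  0  -1  -3/2 ]
  [ 0  1  -4     3 ]
  [ 0  0   0     0 ]
  [ 0  0   0     0 ]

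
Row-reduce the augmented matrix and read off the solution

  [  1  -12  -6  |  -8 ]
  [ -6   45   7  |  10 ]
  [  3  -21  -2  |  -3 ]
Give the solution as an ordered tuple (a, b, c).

(2, 1/3, 1)

Add 6 times R1 to R2.
  [ 1  -12   -6  |   -8 ]
  [ 0  -27  -29  |  -38 ]
  [ 3  -21   -2  |   -3 ]
Subtract 3 times R1 from R3.
  [ 1  -12   -6  |   -8 ]
  [ 0  -27  -29  |  -38 ]
  [ 0   15   16  |   21 ]
Multiply R2 by -1/27.
  [ 1  -12     -6  |     -8 ]
  [ 0    1  29/27  |  38/27 ]
  [ 0   15     16  |     21 ]
Subtract 15 times R2 from R3.
  [ 1  -12     -6  |     -8 ]
  [ 0    1  29/27  |  38/27 ]
  [ 0    0   -1/9  |   -1/9 ]
Multiply R3 by -9.
  [ 1  -12     -6  |     -8 ]
  [ 0    1  29/27  |  38/27 ]
  [ 0    0      1  |      1 ]
Subtract 29/27 times R3 from R2.
  [ 1  -12  -6  |   -8 ]
  [ 0    1   0  |  1/3 ]
  [ 0    0   1  |    1 ]
Add 6 times R3 to R1.
  [ 1  -12  0  |   -2 ]
  [ 0    1  0  |  1/3 ]
  [ 0    0  1  |    1 ]
Add 12 times R2 to R1.
  [ 1  0  0  |    2 ]
  [ 0  1  0  |  1/3 ]
  [ 0  0  1  |    1 ]
Reading off the last column: a = 2, b = 1/3, c = 1.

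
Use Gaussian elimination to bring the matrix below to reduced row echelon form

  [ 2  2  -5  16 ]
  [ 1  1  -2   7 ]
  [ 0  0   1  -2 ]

[[1, 1, 0, 3], [0, 0, 1, -2], [0, 0, 0, 0]]

R1 -> 1/2·R1
  [ 1  1  -5/2   8 ]
  [ 1  1    -2   7 ]
  [ 0  0     1  -2 ]
R2 -> R2 − R1
  [ 1  1  -5/2   8 ]
  [ 0  0   1/2  -1 ]
  [ 0  0     1  -2 ]
R2 -> 2·R2
  [ 1  1  -5/2   8 ]
  [ 0  0     1  -2 ]
  [ 0  0     1  -2 ]
R3 -> R3 − R2
  [ 1  1  -5/2   8 ]
  [ 0  0     1  -2 ]
  [ 0  0     0   0 ]
R1 -> R1 + 5/2·R2
  [ 1  1  0   3 ]
  [ 0  0  1  -2 ]
  [ 0  0  0   0 ]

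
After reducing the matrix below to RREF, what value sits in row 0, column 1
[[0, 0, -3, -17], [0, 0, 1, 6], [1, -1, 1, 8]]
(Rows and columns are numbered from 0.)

Swap ρ1 and ρ3.
  [ 1  -1   1    8 ]
  [ 0   0   1    6 ]
  [ 0   0  -3  -17 ]
Add 3 times ρ2 to ρ3.
  [ 1  -1  1  8 ]
  [ 0   0  1  6 ]
  [ 0   0  0  1 ]
Subtract 6 times ρ3 from ρ2.
  [ 1  -1  1  8 ]
  [ 0   0  1  0 ]
  [ 0   0  0  1 ]
Subtract 8 times ρ3 from ρ1.
  [ 1  -1  1  0 ]
  [ 0   0  1  0 ]
  [ 0   0  0  1 ]
Subtract ρ2 from ρ1.
  [ 1  -1  0  0 ]
  [ 0   0  1  0 ]
  [ 0   0  0  1 ]

-1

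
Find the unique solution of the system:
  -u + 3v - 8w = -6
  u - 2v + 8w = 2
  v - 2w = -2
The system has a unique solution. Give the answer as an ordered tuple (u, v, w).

(2, -4, -1)

Form the augmented matrix and row-reduce:
  [ -1   3  -8  |  -6 ]
  [  1  -2   8  |   2 ]
  [  0   1  -2  |  -2 ]
R1 := -1·R1
R2 := R2 − R1
R3 := R3 − R2
R3 := -1/2·R3
R1 := R1 − 8·R3
R1 := R1 + 3·R2
Reading off the last column: u = 2, v = -4, w = -1.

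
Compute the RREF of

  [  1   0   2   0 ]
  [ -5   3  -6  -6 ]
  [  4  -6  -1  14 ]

R2 -> R2 + 5·R1
R3 -> R3 − 4·R1
R2 -> 1/3·R2
R3 -> R3 + 6·R2
R3 -> -1·R3
R2 -> R2 − 4/3·R3
R1 -> R1 − 2·R3

[[1, 0, 0, 4], [0, 1, 0, 2/3], [0, 0, 1, -2]]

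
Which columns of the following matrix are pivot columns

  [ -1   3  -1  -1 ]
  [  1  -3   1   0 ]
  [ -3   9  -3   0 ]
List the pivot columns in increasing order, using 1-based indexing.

R1 → -1·R1
  [  1  -3   1  1 ]
  [  1  -3   1  0 ]
  [ -3   9  -3  0 ]
R2 → R2 − R1
  [  1  -3   1   1 ]
  [  0   0   0  -1 ]
  [ -3   9  -3   0 ]
R3 → R3 + 3·R1
  [ 1  -3  1   1 ]
  [ 0   0  0  -1 ]
  [ 0   0  0   3 ]
R2 → -1·R2
  [ 1  -3  1  1 ]
  [ 0   0  0  1 ]
  [ 0   0  0  3 ]
R3 → R3 − 3·R2
  [ 1  -3  1  1 ]
  [ 0   0  0  1 ]
  [ 0   0  0  0 ]
R1 → R1 − R2
  [ 1  -3  1  0 ]
  [ 0   0  0  1 ]
  [ 0   0  0  0 ]
Pivot columns are the columns containing a leading 1.

1, 4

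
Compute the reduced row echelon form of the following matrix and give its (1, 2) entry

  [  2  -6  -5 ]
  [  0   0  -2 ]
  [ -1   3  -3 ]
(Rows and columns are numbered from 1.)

-3

Multiply R1 by 1/2.
  [  1  -3  -5/2 ]
  [  0   0    -2 ]
  [ -1   3    -3 ]
Add R1 to R3.
  [ 1  -3   -5/2 ]
  [ 0   0     -2 ]
  [ 0   0  -11/2 ]
Multiply R2 by -1/2.
  [ 1  -3   -5/2 ]
  [ 0   0      1 ]
  [ 0   0  -11/2 ]
Add 11/2 times R2 to R3.
  [ 1  -3  -5/2 ]
  [ 0   0     1 ]
  [ 0   0     0 ]
Add 5/2 times R2 to R1.
  [ 1  -3  0 ]
  [ 0   0  1 ]
  [ 0   0  0 ]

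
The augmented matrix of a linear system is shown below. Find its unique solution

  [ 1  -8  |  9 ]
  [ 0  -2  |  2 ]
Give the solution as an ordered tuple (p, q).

(1, -1)

R2 ← -1/2·R2
  [ 1  -8  |   9 ]
  [ 0   1  |  -1 ]
R1 ← R1 + 8·R2
  [ 1  0  |   1 ]
  [ 0  1  |  -1 ]
Reading off the last column: p = 1, q = -1.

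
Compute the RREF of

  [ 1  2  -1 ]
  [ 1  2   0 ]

[[1, 2, 0], [0, 0, 1]]

R2 → R2 − R1
  [ 1  2  -1 ]
  [ 0  0   1 ]
R1 → R1 + R2
  [ 1  2  0 ]
  [ 0  0  1 ]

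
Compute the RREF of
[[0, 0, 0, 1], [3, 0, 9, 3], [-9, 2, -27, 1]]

[[1, 0, 3, 0], [0, 1, 0, 0], [0, 0, 0, 1]]

ρ1 ↔ ρ2
  [  3  0    9  3 ]
  [  0  0    0  1 ]
  [ -9  2  -27  1 ]
ρ1 -> 1/3·ρ1
  [  1  0    3  1 ]
  [  0  0    0  1 ]
  [ -9  2  -27  1 ]
ρ3 -> ρ3 + 9·ρ1
  [ 1  0  3   1 ]
  [ 0  0  0   1 ]
  [ 0  2  0  10 ]
ρ2 ↔ ρ3
  [ 1  0  3   1 ]
  [ 0  2  0  10 ]
  [ 0  0  0   1 ]
ρ2 -> 1/2·ρ2
  [ 1  0  3  1 ]
  [ 0  1  0  5 ]
  [ 0  0  0  1 ]
ρ2 -> ρ2 − 5·ρ3
  [ 1  0  3  1 ]
  [ 0  1  0  0 ]
  [ 0  0  0  1 ]
ρ1 -> ρ1 − ρ3
  [ 1  0  3  0 ]
  [ 0  1  0  0 ]
  [ 0  0  0  1 ]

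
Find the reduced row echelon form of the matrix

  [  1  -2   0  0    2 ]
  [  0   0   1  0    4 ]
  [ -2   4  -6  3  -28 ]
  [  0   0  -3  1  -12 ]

Add 2 times ρ1 to ρ3.
  [ 1  -2   0  0    2 ]
  [ 0   0   1  0    4 ]
  [ 0   0  -6  3  -24 ]
  [ 0   0  -3  1  -12 ]
Add 6 times ρ2 to ρ3.
  [ 1  -2   0  0    2 ]
  [ 0   0   1  0    4 ]
  [ 0   0   0  3    0 ]
  [ 0   0  -3  1  -12 ]
Add 3 times ρ2 to ρ4.
  [ 1  -2  0  0  2 ]
  [ 0   0  1  0  4 ]
  [ 0   0  0  3  0 ]
  [ 0   0  0  1  0 ]
Multiply ρ3 by 1/3.
  [ 1  -2  0  0  2 ]
  [ 0   0  1  0  4 ]
  [ 0   0  0  1  0 ]
  [ 0   0  0  1  0 ]
Subtract ρ3 from ρ4.
  [ 1  -2  0  0  2 ]
  [ 0   0  1  0  4 ]
  [ 0   0  0  1  0 ]
  [ 0   0  0  0  0 ]

[[1, -2, 0, 0, 2], [0, 0, 1, 0, 4], [0, 0, 0, 1, 0], [0, 0, 0, 0, 0]]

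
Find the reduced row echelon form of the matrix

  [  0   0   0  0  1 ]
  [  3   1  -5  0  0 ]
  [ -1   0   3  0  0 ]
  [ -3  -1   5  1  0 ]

[[1, 0, -3, 0, 0], [0, 1, 4, 0, 0], [0, 0, 0, 1, 0], [0, 0, 0, 0, 1]]

ρ1 <=> ρ2
  [  3   1  -5  0  0 ]
  [  0   0   0  0  1 ]
  [ -1   0   3  0  0 ]
  [ -3  -1   5  1  0 ]
ρ1 := 1/3·ρ1
  [  1  1/3  -5/3  0  0 ]
  [  0    0     0  0  1 ]
  [ -1    0     3  0  0 ]
  [ -3   -1     5  1  0 ]
ρ3 := ρ3 + ρ1
  [  1  1/3  -5/3  0  0 ]
  [  0    0     0  0  1 ]
  [  0  1/3   4/3  0  0 ]
  [ -3   -1     5  1  0 ]
ρ4 := ρ4 + 3·ρ1
  [ 1  1/3  -5/3  0  0 ]
  [ 0    0     0  0  1 ]
  [ 0  1/3   4/3  0  0 ]
  [ 0    0     0  1  0 ]
ρ2 <=> ρ3
  [ 1  1/3  -5/3  0  0 ]
  [ 0  1/3   4/3  0  0 ]
  [ 0    0     0  0  1 ]
  [ 0    0     0  1  0 ]
ρ2 := 3·ρ2
  [ 1  1/3  -5/3  0  0 ]
  [ 0    1     4  0  0 ]
  [ 0    0     0  0  1 ]
  [ 0    0     0  1  0 ]
ρ3 <=> ρ4
  [ 1  1/3  -5/3  0  0 ]
  [ 0    1     4  0  0 ]
  [ 0    0     0  1  0 ]
  [ 0    0     0  0  1 ]
ρ1 := ρ1 − 1/3·ρ2
  [ 1  0  -3  0  0 ]
  [ 0  1   4  0  0 ]
  [ 0  0   0  1  0 ]
  [ 0  0   0  0  1 ]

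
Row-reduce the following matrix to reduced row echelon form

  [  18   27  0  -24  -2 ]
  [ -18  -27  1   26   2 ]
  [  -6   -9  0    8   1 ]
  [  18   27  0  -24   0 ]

[[1, 3/2, 0, -4/3, 0], [0, 0, 1, 2, 0], [0, 0, 0, 0, 1], [0, 0, 0, 0, 0]]

Multiply r1 by 1/18.
  [   1  3/2  0  -4/3  -1/9 ]
  [ -18  -27  1    26     2 ]
  [  -6   -9  0     8     1 ]
  [  18   27  0   -24     0 ]
Add 18 times r1 to r2.
  [  1  3/2  0  -4/3  -1/9 ]
  [  0    0  1     2     0 ]
  [ -6   -9  0     8     1 ]
  [ 18   27  0   -24     0 ]
Add 6 times r1 to r3.
  [  1  3/2  0  -4/3  -1/9 ]
  [  0    0  1     2     0 ]
  [  0    0  0     0   1/3 ]
  [ 18   27  0   -24     0 ]
Subtract 18 times r1 from r4.
  [ 1  3/2  0  -4/3  -1/9 ]
  [ 0    0  1     2     0 ]
  [ 0    0  0     0   1/3 ]
  [ 0    0  0     0     2 ]
Multiply r3 by 3.
  [ 1  3/2  0  -4/3  -1/9 ]
  [ 0    0  1     2     0 ]
  [ 0    0  0     0     1 ]
  [ 0    0  0     0     2 ]
Subtract 2 times r3 from r4.
  [ 1  3/2  0  -4/3  -1/9 ]
  [ 0    0  1     2     0 ]
  [ 0    0  0     0     1 ]
  [ 0    0  0     0     0 ]
Add 1/9 times r3 to r1.
  [ 1  3/2  0  -4/3  0 ]
  [ 0    0  1     2  0 ]
  [ 0    0  0     0  1 ]
  [ 0    0  0     0  0 ]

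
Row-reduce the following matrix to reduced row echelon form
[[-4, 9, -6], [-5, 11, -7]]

ρ1 → -1/4·ρ1
  [  1  -9/4  3/2 ]
  [ -5    11   -7 ]
ρ2 → ρ2 + 5·ρ1
  [ 1  -9/4  3/2 ]
  [ 0  -1/4  1/2 ]
ρ2 → -4·ρ2
  [ 1  -9/4  3/2 ]
  [ 0     1   -2 ]
ρ1 → ρ1 + 9/4·ρ2
  [ 1  0  -3 ]
  [ 0  1  -2 ]

[[1, 0, -3], [0, 1, -2]]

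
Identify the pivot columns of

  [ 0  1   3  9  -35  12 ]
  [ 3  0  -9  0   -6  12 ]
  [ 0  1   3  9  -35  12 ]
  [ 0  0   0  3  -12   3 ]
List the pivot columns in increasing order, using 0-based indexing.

Swap R1 and R2.
  [ 3  0  -9  0   -6  12 ]
  [ 0  1   3  9  -35  12 ]
  [ 0  1   3  9  -35  12 ]
  [ 0  0   0  3  -12   3 ]
Multiply R1 by 1/3.
  [ 1  0  -3  0   -2   4 ]
  [ 0  1   3  9  -35  12 ]
  [ 0  1   3  9  -35  12 ]
  [ 0  0   0  3  -12   3 ]
Subtract R2 from R3.
  [ 1  0  -3  0   -2   4 ]
  [ 0  1   3  9  -35  12 ]
  [ 0  0   0  0    0   0 ]
  [ 0  0   0  3  -12   3 ]
Swap R3 and R4.
  [ 1  0  -3  0   -2   4 ]
  [ 0  1   3  9  -35  12 ]
  [ 0  0   0  3  -12   3 ]
  [ 0  0   0  0    0   0 ]
Multiply R3 by 1/3.
  [ 1  0  -3  0   -2   4 ]
  [ 0  1   3  9  -35  12 ]
  [ 0  0   0  1   -4   1 ]
  [ 0  0   0  0    0   0 ]
Subtract 9 times R3 from R2.
  [ 1  0  -3  0  -2  4 ]
  [ 0  1   3  0   1  3 ]
  [ 0  0   0  1  -4  1 ]
  [ 0  0   0  0   0  0 ]
Pivot columns are the columns containing a leading 1.

0, 1, 3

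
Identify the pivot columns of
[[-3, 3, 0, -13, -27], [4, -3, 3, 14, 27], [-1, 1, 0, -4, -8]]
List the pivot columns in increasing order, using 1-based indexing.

Multiply ρ1 by -1/3.
  [  1  -1  0  13/3   9 ]
  [  4  -3  3    14  27 ]
  [ -1   1  0    -4  -8 ]
Subtract 4 times ρ1 from ρ2.
  [  1  -1  0   13/3   9 ]
  [  0   1  3  -10/3  -9 ]
  [ -1   1  0     -4  -8 ]
Add ρ1 to ρ3.
  [ 1  -1  0   13/3   9 ]
  [ 0   1  3  -10/3  -9 ]
  [ 0   0  0    1/3   1 ]
Multiply ρ3 by 3.
  [ 1  -1  0   13/3   9 ]
  [ 0   1  3  -10/3  -9 ]
  [ 0   0  0      1   3 ]
Add 10/3 times ρ3 to ρ2.
  [ 1  -1  0  13/3  9 ]
  [ 0   1  3     0  1 ]
  [ 0   0  0     1  3 ]
Subtract 13/3 times ρ3 from ρ1.
  [ 1  -1  0  0  -4 ]
  [ 0   1  3  0   1 ]
  [ 0   0  0  1   3 ]
Add ρ2 to ρ1.
  [ 1  0  3  0  -3 ]
  [ 0  1  3  0   1 ]
  [ 0  0  0  1   3 ]
Pivot columns are the columns containing a leading 1.

1, 2, 4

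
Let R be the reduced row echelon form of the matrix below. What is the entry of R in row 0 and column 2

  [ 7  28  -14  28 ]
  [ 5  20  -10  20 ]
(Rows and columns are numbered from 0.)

-2

ρ1 → 1/7·ρ1
  [ 1   4   -2   4 ]
  [ 5  20  -10  20 ]
ρ2 → ρ2 − 5·ρ1
  [ 1  4  -2  4 ]
  [ 0  0   0  0 ]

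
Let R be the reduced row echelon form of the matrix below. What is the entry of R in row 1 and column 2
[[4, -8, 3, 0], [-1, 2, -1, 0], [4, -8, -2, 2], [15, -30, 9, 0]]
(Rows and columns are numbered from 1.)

R1 := 1/4·R1
  [  1   -2  3/4  0 ]
  [ -1    2   -1  0 ]
  [  4   -8   -2  2 ]
  [ 15  -30    9  0 ]
R2 := R2 + R1
  [  1   -2   3/4  0 ]
  [  0    0  -1/4  0 ]
  [  4   -8    -2  2 ]
  [ 15  -30     9  0 ]
R3 := R3 − 4·R1
  [  1   -2   3/4  0 ]
  [  0    0  -1/4  0 ]
  [  0    0    -5  2 ]
  [ 15  -30     9  0 ]
R4 := R4 − 15·R1
  [ 1  -2   3/4  0 ]
  [ 0   0  -1/4  0 ]
  [ 0   0    -5  2 ]
  [ 0   0  -9/4  0 ]
R2 := -4·R2
  [ 1  -2   3/4  0 ]
  [ 0   0     1  0 ]
  [ 0   0    -5  2 ]
  [ 0   0  -9/4  0 ]
R3 := R3 + 5·R2
  [ 1  -2   3/4  0 ]
  [ 0   0     1  0 ]
  [ 0   0     0  2 ]
  [ 0   0  -9/4  0 ]
R4 := R4 + 9/4·R2
  [ 1  -2  3/4  0 ]
  [ 0   0    1  0 ]
  [ 0   0    0  2 ]
  [ 0   0    0  0 ]
R3 := 1/2·R3
  [ 1  -2  3/4  0 ]
  [ 0   0    1  0 ]
  [ 0   0    0  1 ]
  [ 0   0    0  0 ]
R1 := R1 − 3/4·R2
  [ 1  -2  0  0 ]
  [ 0   0  1  0 ]
  [ 0   0  0  1 ]
  [ 0   0  0  0 ]

-2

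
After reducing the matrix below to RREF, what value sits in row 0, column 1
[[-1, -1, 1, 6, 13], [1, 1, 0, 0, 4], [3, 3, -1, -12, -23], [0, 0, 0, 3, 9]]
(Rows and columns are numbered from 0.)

R1 ← -1·R1
  [ 1  1  -1   -6  -13 ]
  [ 1  1   0    0    4 ]
  [ 3  3  -1  -12  -23 ]
  [ 0  0   0    3    9 ]
R2 ← R2 − R1
  [ 1  1  -1   -6  -13 ]
  [ 0  0   1    6   17 ]
  [ 3  3  -1  -12  -23 ]
  [ 0  0   0    3    9 ]
R3 ← R3 − 3·R1
  [ 1  1  -1  -6  -13 ]
  [ 0  0   1   6   17 ]
  [ 0  0   2   6   16 ]
  [ 0  0   0   3    9 ]
R3 ← R3 − 2·R2
  [ 1  1  -1  -6  -13 ]
  [ 0  0   1   6   17 ]
  [ 0  0   0  -6  -18 ]
  [ 0  0   0   3    9 ]
R3 ← -1/6·R3
  [ 1  1  -1  -6  -13 ]
  [ 0  0   1   6   17 ]
  [ 0  0   0   1    3 ]
  [ 0  0   0   3    9 ]
R4 ← R4 − 3·R3
  [ 1  1  -1  -6  -13 ]
  [ 0  0   1   6   17 ]
  [ 0  0   0   1    3 ]
  [ 0  0   0   0    0 ]
R2 ← R2 − 6·R3
  [ 1  1  -1  -6  -13 ]
  [ 0  0   1   0   -1 ]
  [ 0  0   0   1    3 ]
  [ 0  0   0   0    0 ]
R1 ← R1 + 6·R3
  [ 1  1  -1  0   5 ]
  [ 0  0   1  0  -1 ]
  [ 0  0   0  1   3 ]
  [ 0  0   0  0   0 ]
R1 ← R1 + R2
  [ 1  1  0  0   4 ]
  [ 0  0  1  0  -1 ]
  [ 0  0  0  1   3 ]
  [ 0  0  0  0   0 ]

1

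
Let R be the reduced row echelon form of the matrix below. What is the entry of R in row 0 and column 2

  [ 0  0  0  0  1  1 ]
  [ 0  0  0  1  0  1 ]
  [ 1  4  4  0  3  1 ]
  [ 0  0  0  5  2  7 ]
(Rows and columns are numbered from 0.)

4

R1 <-> R3
  [ 1  4  4  0  3  1 ]
  [ 0  0  0  1  0  1 ]
  [ 0  0  0  0  1  1 ]
  [ 0  0  0  5  2  7 ]
R4 := R4 − 5·R2
  [ 1  4  4  0  3  1 ]
  [ 0  0  0  1  0  1 ]
  [ 0  0  0  0  1  1 ]
  [ 0  0  0  0  2  2 ]
R4 := R4 − 2·R3
  [ 1  4  4  0  3  1 ]
  [ 0  0  0  1  0  1 ]
  [ 0  0  0  0  1  1 ]
  [ 0  0  0  0  0  0 ]
R1 := R1 − 3·R3
  [ 1  4  4  0  0  -2 ]
  [ 0  0  0  1  0   1 ]
  [ 0  0  0  0  1   1 ]
  [ 0  0  0  0  0   0 ]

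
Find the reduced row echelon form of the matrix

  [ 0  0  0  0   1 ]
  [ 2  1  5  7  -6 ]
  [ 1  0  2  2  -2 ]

ρ1 <-> ρ2
ρ1 -> 1/2·ρ1
ρ3 -> ρ3 − ρ1
ρ2 <-> ρ3
ρ2 -> -2·ρ2
ρ2 -> ρ2 + 2·ρ3
ρ1 -> ρ1 + 3·ρ3
ρ1 -> ρ1 − 1/2·ρ2

[[1, 0, 2, 2, 0], [0, 1, 1, 3, 0], [0, 0, 0, 0, 1]]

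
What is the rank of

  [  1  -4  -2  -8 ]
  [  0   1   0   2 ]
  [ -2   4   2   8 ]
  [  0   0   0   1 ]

rank = 4

Add 2 times r1 to r3.
  [ 1  -4  -2  -8 ]
  [ 0   1   0   2 ]
  [ 0  -4  -2  -8 ]
  [ 0   0   0   1 ]
Add 4 times r2 to r3.
  [ 1  -4  -2  -8 ]
  [ 0   1   0   2 ]
  [ 0   0  -2   0 ]
  [ 0   0   0   1 ]
Multiply r3 by -1/2.
  [ 1  -4  -2  -8 ]
  [ 0   1   0   2 ]
  [ 0   0   1   0 ]
  [ 0   0   0   1 ]
Subtract 2 times r4 from r2.
  [ 1  -4  -2  -8 ]
  [ 0   1   0   0 ]
  [ 0   0   1   0 ]
  [ 0   0   0   1 ]
Add 8 times r4 to r1.
  [ 1  -4  -2  0 ]
  [ 0   1   0  0 ]
  [ 0   0   1  0 ]
  [ 0   0   0  1 ]
Add 2 times r3 to r1.
  [ 1  -4  0  0 ]
  [ 0   1  0  0 ]
  [ 0   0  1  0 ]
  [ 0   0  0  1 ]
Add 4 times r2 to r1.
  [ 1  0  0  0 ]
  [ 0  1  0  0 ]
  [ 0  0  1  0 ]
  [ 0  0  0  1 ]
The reduced form has 4 nonzero rows.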